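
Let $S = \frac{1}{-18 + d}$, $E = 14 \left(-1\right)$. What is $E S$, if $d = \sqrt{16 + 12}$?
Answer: $\frac{63}{74} + \frac{7 \sqrt{7}}{74} \approx 1.1016$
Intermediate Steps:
$d = 2 \sqrt{7}$ ($d = \sqrt{28} = 2 \sqrt{7} \approx 5.2915$)
$E = -14$
$S = \frac{1}{-18 + 2 \sqrt{7}} \approx -0.078688$
$E S = - 14 \left(- \frac{9}{148} - \frac{\sqrt{7}}{148}\right) = \frac{63}{74} + \frac{7 \sqrt{7}}{74}$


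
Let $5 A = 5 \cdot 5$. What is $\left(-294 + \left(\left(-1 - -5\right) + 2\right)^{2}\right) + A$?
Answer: $-253$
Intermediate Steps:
$A = 5$ ($A = \frac{5 \cdot 5}{5} = \frac{1}{5} \cdot 25 = 5$)
$\left(-294 + \left(\left(-1 - -5\right) + 2\right)^{2}\right) + A = \left(-294 + \left(\left(-1 - -5\right) + 2\right)^{2}\right) + 5 = \left(-294 + \left(\left(-1 + 5\right) + 2\right)^{2}\right) + 5 = \left(-294 + \left(4 + 2\right)^{2}\right) + 5 = \left(-294 + 6^{2}\right) + 5 = \left(-294 + 36\right) + 5 = -258 + 5 = -253$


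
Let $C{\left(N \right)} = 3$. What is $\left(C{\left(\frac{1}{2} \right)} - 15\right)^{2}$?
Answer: $144$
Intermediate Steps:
$\left(C{\left(\frac{1}{2} \right)} - 15\right)^{2} = \left(3 - 15\right)^{2} = \left(-12\right)^{2} = 144$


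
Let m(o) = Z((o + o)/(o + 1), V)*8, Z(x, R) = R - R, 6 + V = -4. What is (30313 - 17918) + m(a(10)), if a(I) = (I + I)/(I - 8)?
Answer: 12395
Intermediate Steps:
V = -10 (V = -6 - 4 = -10)
a(I) = 2*I/(-8 + I) (a(I) = (2*I)/(-8 + I) = 2*I/(-8 + I))
Z(x, R) = 0
m(o) = 0 (m(o) = 0*8 = 0)
(30313 - 17918) + m(a(10)) = (30313 - 17918) + 0 = 12395 + 0 = 12395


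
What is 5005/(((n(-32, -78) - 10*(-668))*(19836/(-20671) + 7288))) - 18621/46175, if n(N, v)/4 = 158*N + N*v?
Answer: -1998036336027049/4952215803159200 ≈ -0.40346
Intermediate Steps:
n(N, v) = 632*N + 4*N*v (n(N, v) = 4*(158*N + N*v) = 632*N + 4*N*v)
5005/(((n(-32, -78) - 10*(-668))*(19836/(-20671) + 7288))) - 18621/46175 = 5005/(((4*(-32)*(158 - 78) - 10*(-668))*(19836/(-20671) + 7288))) - 18621/46175 = 5005/(((4*(-32)*80 + 6680)*(19836*(-1/20671) + 7288))) - 18621*1/46175 = 5005/(((-10240 + 6680)*(-19836/20671 + 7288))) - 18621/46175 = 5005/((-3560*150630412/20671)) - 18621/46175 = 5005/(-536244266720/20671) - 18621/46175 = 5005*(-20671/536244266720) - 18621/46175 = -20691671/107248853344 - 18621/46175 = -1998036336027049/4952215803159200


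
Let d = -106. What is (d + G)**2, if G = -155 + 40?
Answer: 48841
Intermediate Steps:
G = -115
(d + G)**2 = (-106 - 115)**2 = (-221)**2 = 48841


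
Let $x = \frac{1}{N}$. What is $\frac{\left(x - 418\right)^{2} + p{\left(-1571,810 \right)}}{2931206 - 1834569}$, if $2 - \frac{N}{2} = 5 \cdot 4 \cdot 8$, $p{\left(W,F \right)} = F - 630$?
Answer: $\frac{17465478001}{109505784272} \approx 0.15949$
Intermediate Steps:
$p{\left(W,F \right)} = -630 + F$ ($p{\left(W,F \right)} = F - 630 = -630 + F$)
$N = -316$ ($N = 4 - 2 \cdot 5 \cdot 4 \cdot 8 = 4 - 2 \cdot 5 \cdot 32 = 4 - 320 = -316$)
$x = - \frac{1}{316}$ ($x = \frac{1}{-316} = - \frac{1}{316} \approx -0.0031646$)
$\frac{\left(x - 418\right)^{2} + p{\left(-1571,810 \right)}}{2931206 - 1834569} = \frac{\left(- \frac{1}{316} - 418\right)^{2} + \left(-630 + 810\right)}{2931206 - 1834569} = \frac{\left(- \frac{132089}{316}\right)^{2} + 180}{1096637} = \left(\frac{17447503921}{99856} + 180\right) \frac{1}{1096637} = \frac{17465478001}{99856} \cdot \frac{1}{1096637} = \frac{17465478001}{109505784272}$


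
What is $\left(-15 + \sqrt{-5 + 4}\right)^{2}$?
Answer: $\left(15 - i\right)^{2} \approx 224.0 - 30.0 i$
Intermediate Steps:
$\left(-15 + \sqrt{-5 + 4}\right)^{2} = \left(-15 + \sqrt{-1}\right)^{2} = \left(-15 + i\right)^{2}$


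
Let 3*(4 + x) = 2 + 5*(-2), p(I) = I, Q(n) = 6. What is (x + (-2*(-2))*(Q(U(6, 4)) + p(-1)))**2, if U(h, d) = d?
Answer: 1600/9 ≈ 177.78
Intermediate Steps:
x = -20/3 (x = -4 + (2 + 5*(-2))/3 = -4 + (2 - 10)/3 = -4 + (1/3)*(-8) = -4 - 8/3 = -20/3 ≈ -6.6667)
(x + (-2*(-2))*(Q(U(6, 4)) + p(-1)))**2 = (-20/3 + (-2*(-2))*(6 - 1))**2 = (-20/3 + 4*5)**2 = (-20/3 + 20)**2 = (40/3)**2 = 1600/9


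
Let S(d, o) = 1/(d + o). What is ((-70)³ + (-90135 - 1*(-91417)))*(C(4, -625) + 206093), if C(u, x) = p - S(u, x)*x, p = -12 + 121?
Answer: -14585756361202/207 ≈ -7.0463e+10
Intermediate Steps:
p = 109
C(u, x) = 109 - x/(u + x)
((-70)³ + (-90135 - 1*(-91417)))*(C(4, -625) + 206093) = ((-70)³ + (-90135 - 1*(-91417)))*((108*(-625) + 109*4)/(4 - 625) + 206093) = (-343000 + (-90135 + 91417))*((-67500 + 436)/(-621) + 206093) = (-343000 + 1282)*(-1/621*(-67064) + 206093) = -341718*(67064/621 + 206093) = -341718*128050817/621 = -14585756361202/207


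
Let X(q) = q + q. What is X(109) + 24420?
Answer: 24638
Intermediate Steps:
X(q) = 2*q
X(109) + 24420 = 2*109 + 24420 = 218 + 24420 = 24638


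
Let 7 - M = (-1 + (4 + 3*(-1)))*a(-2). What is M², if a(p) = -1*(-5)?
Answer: 49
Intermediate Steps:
a(p) = 5
M = 7 (M = 7 - (-1 + (4 + 3*(-1)))*5 = 7 - (-1 + (4 - 3))*5 = 7 - (-1 + 1)*5 = 7 - 0*5 = 7 - 1*0 = 7 + 0 = 7)
M² = 7² = 49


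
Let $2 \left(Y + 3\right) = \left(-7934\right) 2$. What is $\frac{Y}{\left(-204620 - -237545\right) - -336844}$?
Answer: $- \frac{7937}{369769} \approx -0.021465$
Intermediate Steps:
$Y = -7937$ ($Y = -3 + \frac{\left(-7934\right) 2}{2} = -3 + \frac{1}{2} \left(-15868\right) = -3 - 7934 = -7937$)
$\frac{Y}{\left(-204620 - -237545\right) - -336844} = - \frac{7937}{\left(-204620 - -237545\right) - -336844} = - \frac{7937}{\left(-204620 + 237545\right) + 336844} = - \frac{7937}{32925 + 336844} = - \frac{7937}{369769}$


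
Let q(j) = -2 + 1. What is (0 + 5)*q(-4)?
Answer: -5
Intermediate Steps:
q(j) = -1
(0 + 5)*q(-4) = (0 + 5)*(-1) = 5*(-1) = -5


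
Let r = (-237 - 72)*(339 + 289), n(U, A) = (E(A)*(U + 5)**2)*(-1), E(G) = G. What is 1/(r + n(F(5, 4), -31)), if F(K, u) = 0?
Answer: -1/193277 ≈ -5.1739e-6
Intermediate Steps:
n(U, A) = -A*(5 + U)**2 (n(U, A) = (A*(U + 5)**2)*(-1) = (A*(5 + U)**2)*(-1) = -A*(5 + U)**2)
r = -194052 (r = -309*628 = -194052)
1/(r + n(F(5, 4), -31)) = 1/(-194052 - 1*(-31)*(5 + 0)**2) = 1/(-194052 - 1*(-31)*5**2) = 1/(-194052 - 1*(-31)*25) = 1/(-194052 + 775) = 1/(-193277) = -1/193277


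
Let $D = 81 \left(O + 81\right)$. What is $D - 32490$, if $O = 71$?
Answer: $-20178$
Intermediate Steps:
$D = 12312$ ($D = 81 \left(71 + 81\right) = 81 \cdot 152 = 12312$)
$D - 32490 = 12312 - 32490 = -20178$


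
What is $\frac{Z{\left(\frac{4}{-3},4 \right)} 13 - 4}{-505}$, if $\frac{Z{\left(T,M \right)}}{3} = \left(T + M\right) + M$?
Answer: $- \frac{256}{505} \approx -0.50693$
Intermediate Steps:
$Z{\left(T,M \right)} = 3 T + 6 M$ ($Z{\left(T,M \right)} = 3 \left(\left(T + M\right) + M\right) = 3 \left(\left(M + T\right) + M\right) = 3 \left(T + 2 M\right) = 3 T + 6 M$)
$\frac{Z{\left(\frac{4}{-3},4 \right)} 13 - 4}{-505} = \frac{\left(3 \frac{4}{-3} + 6 \cdot 4\right) 13 - 4}{-505} = \left(\left(3 \cdot 4 \left(- \frac{1}{3}\right) + 24\right) 13 - 4\right) \left(- \frac{1}{505}\right) = \left(\left(3 \left(- \frac{4}{3}\right) + 24\right) 13 - 4\right) \left(- \frac{1}{505}\right) = \left(\left(-4 + 24\right) 13 - 4\right) \left(- \frac{1}{505}\right) = \left(20 \cdot 13 - 4\right) \left(- \frac{1}{505}\right) = \left(260 - 4\right) \left(- \frac{1}{505}\right) = 256 \left(- \frac{1}{505}\right) = - \frac{256}{505}$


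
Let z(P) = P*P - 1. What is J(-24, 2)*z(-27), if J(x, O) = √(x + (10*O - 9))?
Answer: 728*I*√13 ≈ 2624.8*I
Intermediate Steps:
J(x, O) = √(-9 + x + 10*O) (J(x, O) = √(x + (-9 + 10*O)) = √(-9 + x + 10*O))
z(P) = -1 + P² (z(P) = P² - 1 = -1 + P²)
J(-24, 2)*z(-27) = √(-9 - 24 + 10*2)*(-1 + (-27)²) = √(-9 - 24 + 20)*(-1 + 729) = √(-13)*728 = (I*√13)*728 = 728*I*√13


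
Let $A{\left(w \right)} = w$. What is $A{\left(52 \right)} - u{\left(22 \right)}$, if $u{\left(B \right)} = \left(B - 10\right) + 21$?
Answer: $19$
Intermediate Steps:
$u{\left(B \right)} = 11 + B$ ($u{\left(B \right)} = \left(-10 + B\right) + 21 = 11 + B$)
$A{\left(52 \right)} - u{\left(22 \right)} = 52 - \left(11 + 22\right) = 52 - 33 = 19$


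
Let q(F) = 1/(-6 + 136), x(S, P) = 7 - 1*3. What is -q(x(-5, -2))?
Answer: -1/130 ≈ -0.0076923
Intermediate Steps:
x(S, P) = 4 (x(S, P) = 7 - 3 = 4)
q(F) = 1/130
-q(x(-5, -2)) = -1*1/130 = -1/130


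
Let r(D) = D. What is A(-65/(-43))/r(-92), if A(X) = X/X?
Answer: -1/92 ≈ -0.010870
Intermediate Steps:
A(X) = 1
A(-65/(-43))/r(-92) = 1/(-92) = 1*(-1/92) = -1/92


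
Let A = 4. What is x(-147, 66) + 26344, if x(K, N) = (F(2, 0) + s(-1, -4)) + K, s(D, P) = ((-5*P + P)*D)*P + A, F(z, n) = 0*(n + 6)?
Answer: 26265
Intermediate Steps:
F(z, n) = 0 (F(z, n) = 0*(6 + n) = 0)
s(D, P) = 4 - 4*D*P**2 (s(D, P) = ((-5*P + P)*D)*P + 4 = ((-4*P)*D)*P + 4 = (-4*D*P)*P + 4 = -4*D*P**2 + 4 = 4 - 4*D*P**2)
x(K, N) = 68 + K (x(K, N) = (0 + (4 - 4*(-1)*(-4)**2)) + K = (0 + (4 - 4*(-1)*16)) + K = (0 + (4 + 64)) + K = (0 + 68) + K = 68 + K)
x(-147, 66) + 26344 = (68 - 147) + 26344 = -79 + 26344 = 26265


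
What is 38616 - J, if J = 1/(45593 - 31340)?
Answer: 550393847/14253 ≈ 38616.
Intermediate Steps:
J = 1/14253 ≈ 7.0161e-5
38616 - J = 38616 - 1*1/14253 = 38616 - 1/14253 = 550393847/14253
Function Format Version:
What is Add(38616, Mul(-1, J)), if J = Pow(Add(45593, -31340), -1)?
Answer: Rational(550393847, 14253) ≈ 38616.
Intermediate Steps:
J = Rational(1, 14253) (J = Pow(14253, -1) = Rational(1, 14253) ≈ 7.0161e-5)
Add(38616, Mul(-1, J)) = Add(38616, Mul(-1, Rational(1, 14253))) = Add(38616, Rational(-1, 14253)) = Rational(550393847, 14253)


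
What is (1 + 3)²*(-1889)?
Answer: -30224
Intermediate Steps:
(1 + 3)²*(-1889) = 4²*(-1889) = 16*(-1889) = -30224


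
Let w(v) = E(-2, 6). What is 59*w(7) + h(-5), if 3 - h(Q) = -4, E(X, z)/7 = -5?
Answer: -2058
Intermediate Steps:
E(X, z) = -35 (E(X, z) = 7*(-5) = -35)
w(v) = -35
h(Q) = 7 (h(Q) = 3 - 1*(-4) = 3 + 4 = 7)
59*w(7) + h(-5) = 59*(-35) + 7 = -2065 + 7 = -2058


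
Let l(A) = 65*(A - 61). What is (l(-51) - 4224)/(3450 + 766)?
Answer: -1438/527 ≈ -2.7287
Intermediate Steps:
l(A) = -3965 + 65*A (l(A) = 65*(-61 + A) = -3965 + 65*A)
(l(-51) - 4224)/(3450 + 766) = ((-3965 + 65*(-51)) - 4224)/(3450 + 766) = ((-3965 - 3315) - 4224)/4216 = (-7280 - 4224)*(1/4216) = -11504*1/4216 = -1438/527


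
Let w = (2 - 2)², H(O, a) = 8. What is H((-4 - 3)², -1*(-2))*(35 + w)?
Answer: 280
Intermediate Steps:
w = 0 (w = 0² = 0)
H((-4 - 3)², -1*(-2))*(35 + w) = 8*(35 + 0) = 8*35 = 280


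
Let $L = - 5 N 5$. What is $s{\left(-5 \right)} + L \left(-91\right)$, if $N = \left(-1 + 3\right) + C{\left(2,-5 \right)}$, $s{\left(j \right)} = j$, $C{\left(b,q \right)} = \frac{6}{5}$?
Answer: $7275$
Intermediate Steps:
$C{\left(b,q \right)} = \frac{6}{5}$ ($C{\left(b,q \right)} = 6 \cdot \frac{1}{5} = \frac{6}{5}$)
$N = \frac{16}{5}$ ($N = \left(-1 + 3\right) + \frac{6}{5} = 2 + \frac{6}{5} = \frac{16}{5} \approx 3.2$)
$L = -80$ ($L = \left(-5\right) \frac{16}{5} \cdot 5 = \left(-16\right) 5 = -80$)
$s{\left(-5 \right)} + L \left(-91\right) = -5 - -7280 = -5 + 7280 = 7275$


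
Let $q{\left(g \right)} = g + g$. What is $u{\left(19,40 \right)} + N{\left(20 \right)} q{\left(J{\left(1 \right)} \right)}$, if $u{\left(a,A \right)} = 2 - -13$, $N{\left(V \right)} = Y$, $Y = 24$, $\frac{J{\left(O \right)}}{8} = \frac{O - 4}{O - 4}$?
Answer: $399$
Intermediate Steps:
$J{\left(O \right)} = 8$ ($J{\left(O \right)} = 8 \frac{O - 4}{O - 4} = 8 \frac{-4 + O}{-4 + O} = 8 \cdot 1 = 8$)
$q{\left(g \right)} = 2 g$
$N{\left(V \right)} = 24$
$u{\left(a,A \right)} = 15$ ($u{\left(a,A \right)} = 2 + 13 = 15$)
$u{\left(19,40 \right)} + N{\left(20 \right)} q{\left(J{\left(1 \right)} \right)} = 15 + 24 \cdot 2 \cdot 8 = 15 + 24 \cdot 16 = 15 + 384 = 399$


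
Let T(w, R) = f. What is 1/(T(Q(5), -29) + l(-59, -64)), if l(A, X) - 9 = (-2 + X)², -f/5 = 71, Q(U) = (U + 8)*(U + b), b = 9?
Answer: 1/4010 ≈ 0.00024938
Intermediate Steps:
Q(U) = (8 + U)*(9 + U) (Q(U) = (U + 8)*(U + 9) = (8 + U)*(9 + U))
f = -355 (f = -5*71 = -355)
T(w, R) = -355
l(A, X) = 9 + (-2 + X)²
1/(T(Q(5), -29) + l(-59, -64)) = 1/(-355 + (9 + (-2 - 64)²)) = 1/(-355 + (9 + (-66)²)) = 1/(-355 + (9 + 4356)) = 1/(-355 + 4365) = 1/4010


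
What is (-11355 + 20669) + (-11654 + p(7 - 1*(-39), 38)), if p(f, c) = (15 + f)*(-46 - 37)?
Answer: -7403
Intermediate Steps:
p(f, c) = -1245 - 83*f (p(f, c) = (15 + f)*(-83) = -1245 - 83*f)
(-11355 + 20669) + (-11654 + p(7 - 1*(-39), 38)) = (-11355 + 20669) + (-11654 + (-1245 - 83*(7 - 1*(-39)))) = 9314 + (-11654 + (-1245 - 83*(7 + 39))) = 9314 + (-11654 + (-1245 - 83*46)) = 9314 + (-11654 + (-1245 - 3818)) = 9314 + (-11654 - 5063) = 9314 - 16717 = -7403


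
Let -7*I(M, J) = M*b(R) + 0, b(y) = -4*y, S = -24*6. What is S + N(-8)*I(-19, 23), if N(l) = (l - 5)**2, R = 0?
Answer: -144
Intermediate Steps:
N(l) = (-5 + l)**2
S = -144
I(M, J) = 0 (I(M, J) = -(M*(-4*0) + 0)/7 = -(M*0 + 0)/7 = -(0 + 0)/7 = -1/7*0 = 0)
S + N(-8)*I(-19, 23) = -144 + (-5 - 8)**2*0 = -144 + (-13)**2*0 = -144 + 169*0 = -144 + 0 = -144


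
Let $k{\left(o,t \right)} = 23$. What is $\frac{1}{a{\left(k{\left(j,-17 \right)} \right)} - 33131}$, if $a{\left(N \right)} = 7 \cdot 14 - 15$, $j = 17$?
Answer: $- \frac{1}{33048} \approx -3.0259 \cdot 10^{-5}$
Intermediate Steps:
$a{\left(N \right)} = 83$ ($a{\left(N \right)} = 98 - 15 = 83$)
$\frac{1}{a{\left(k{\left(j,-17 \right)} \right)} - 33131} = \frac{1}{83 - 33131} = \frac{1}{-33048} = - \frac{1}{33048}$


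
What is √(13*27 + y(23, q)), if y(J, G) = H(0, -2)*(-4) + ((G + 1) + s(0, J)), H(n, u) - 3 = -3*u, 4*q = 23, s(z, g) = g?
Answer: √1379/2 ≈ 18.567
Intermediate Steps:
q = 23/4 (q = (¼)*23 = 23/4 ≈ 5.7500)
H(n, u) = 3 - 3*u
y(J, G) = -35 + G + J (y(J, G) = (3 - 3*(-2))*(-4) + ((G + 1) + J) = (3 + 6)*(-4) + ((1 + G) + J) = 9*(-4) + (1 + G + J) = -36 + (1 + G + J) = -35 + G + J)
√(13*27 + y(23, q)) = √(13*27 + (-35 + 23/4 + 23)) = √(351 - 25/4) = √(1379/4) = √1379/2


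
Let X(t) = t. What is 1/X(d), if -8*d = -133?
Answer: 8/133 ≈ 0.060150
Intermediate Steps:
d = 133/8 (d = -1/8*(-133) = 133/8 ≈ 16.625)
1/X(d) = 1/(133/8) = 8/133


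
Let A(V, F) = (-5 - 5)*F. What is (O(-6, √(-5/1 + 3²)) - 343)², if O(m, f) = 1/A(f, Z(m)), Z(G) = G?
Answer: 423495241/3600 ≈ 1.1764e+5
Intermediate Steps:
A(V, F) = -10*F
O(m, f) = -1/(10*m) (O(m, f) = 1/(-10*m) = -1/(10*m))
(O(-6, √(-5/1 + 3²)) - 343)² = (-⅒/(-6) - 343)² = (-⅒*(-⅙) - 343)² = (1/60 - 343)² = (-20579/60)² = 423495241/3600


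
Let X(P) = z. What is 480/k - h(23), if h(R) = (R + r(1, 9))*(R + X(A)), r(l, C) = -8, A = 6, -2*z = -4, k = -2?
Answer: -615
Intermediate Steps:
z = 2 (z = -1/2*(-4) = 2)
X(P) = 2
h(R) = (-8 + R)*(2 + R) (h(R) = (R - 8)*(R + 2) = (-8 + R)*(2 + R))
480/k - h(23) = 480/(-2) - (-16 + 23**2 - 6*23) = -1/2*480 - (-16 + 529 - 138) = -240 - 1*375 = -240 - 375 = -615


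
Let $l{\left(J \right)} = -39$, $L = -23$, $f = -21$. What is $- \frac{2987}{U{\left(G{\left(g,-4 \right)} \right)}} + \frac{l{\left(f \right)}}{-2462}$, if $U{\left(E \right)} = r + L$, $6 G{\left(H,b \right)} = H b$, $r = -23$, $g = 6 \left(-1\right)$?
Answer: $\frac{1838947}{28313} \approx 64.951$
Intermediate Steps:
$g = -6$
$G{\left(H,b \right)} = \frac{H b}{6}$
$U{\left(E \right)} = -46$ ($U{\left(E \right)} = -23 - 23 = -46$)
$- \frac{2987}{U{\left(G{\left(g,-4 \right)} \right)}} + \frac{l{\left(f \right)}}{-2462} = - \frac{2987}{-46} - \frac{39}{-2462} = \left(-2987\right) \left(- \frac{1}{46}\right) - - \frac{39}{2462} = \frac{2987}{46} + \frac{39}{2462} = \frac{1838947}{28313}$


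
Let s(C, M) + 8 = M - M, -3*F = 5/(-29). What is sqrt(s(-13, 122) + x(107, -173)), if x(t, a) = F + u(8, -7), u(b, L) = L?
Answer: 10*I*sqrt(1131)/87 ≈ 3.8656*I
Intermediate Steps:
F = 5/87 (F = -5/(3*(-29)) = -5*(-1)/(3*29) = -1/3*(-5/29) = 5/87 ≈ 0.057471)
s(C, M) = -8 (s(C, M) = -8 + (M - M) = -8 + 0 = -8)
x(t, a) = -604/87 (x(t, a) = 5/87 - 7 = -604/87)
sqrt(s(-13, 122) + x(107, -173)) = sqrt(-8 - 604/87) = sqrt(-1300/87) = 10*I*sqrt(1131)/87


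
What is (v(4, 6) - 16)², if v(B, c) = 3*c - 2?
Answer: 0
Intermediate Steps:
v(B, c) = -2 + 3*c
(v(4, 6) - 16)² = ((-2 + 3*6) - 16)² = ((-2 + 18) - 16)² = (16 - 16)² = 0² = 0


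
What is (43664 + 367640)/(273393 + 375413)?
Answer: 205652/324403 ≈ 0.63394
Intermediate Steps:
(43664 + 367640)/(273393 + 375413) = 411304/648806 = 411304*(1/648806) = 205652/324403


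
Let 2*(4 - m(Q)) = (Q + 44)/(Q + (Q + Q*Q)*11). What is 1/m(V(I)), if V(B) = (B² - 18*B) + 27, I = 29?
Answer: 1321028/5283917 ≈ 0.25001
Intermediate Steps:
V(B) = 27 + B² - 18*B
m(Q) = 4 - (44 + Q)/(2*(11*Q² + 12*Q)) (m(Q) = 4 - (Q + 44)/(2*(Q + (Q + Q*Q)*11)) = 4 - (44 + Q)/(2*(Q + (Q + Q²)*11)) = 4 - (44 + Q)/(2*(Q + (11*Q + 11*Q²))) = 4 - (44 + Q)/(2*(11*Q² + 12*Q)))
1/m(V(I)) = 1/((-44 + 88*(27 + 29² - 18*29)² + 95*(27 + 29² - 18*29))/(2*(27 + 29² - 18*29)*(12 + 11*(27 + 29² - 18*29)))) = 1/((-44 + 88*(27 + 841 - 522)² + 95*(27 + 841 - 522))/(2*(27 + 841 - 522)*(12 + 11*(27 + 841 - 522)))) = 1/((½)*(-44 + 88*346² + 95*346)/(346*(12 + 11*346))) = 1/((½)*(1/346)*(-44 + 88*119716 + 32870)/(12 + 3806)) = 1/((½)*(1/346)*(-44 + 10535008 + 32870)/3818) = 1/((½)*(1/346)*(1/3818)*10567834) = 1/(5283917/1321028) = 1321028/5283917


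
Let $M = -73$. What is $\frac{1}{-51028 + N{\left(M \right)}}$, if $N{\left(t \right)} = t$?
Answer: $- \frac{1}{51101} \approx -1.9569 \cdot 10^{-5}$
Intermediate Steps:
$\frac{1}{-51028 + N{\left(M \right)}} = \frac{1}{-51028 - 73} = \frac{1}{-51101} = - \frac{1}{51101}$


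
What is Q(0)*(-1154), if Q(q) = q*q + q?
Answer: 0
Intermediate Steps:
Q(q) = q + q² (Q(q) = q² + q = q + q²)
Q(0)*(-1154) = (0*(1 + 0))*(-1154) = (0*1)*(-1154) = 0*(-1154) = 0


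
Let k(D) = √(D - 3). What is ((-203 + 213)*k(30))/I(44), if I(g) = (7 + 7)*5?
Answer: 3*√3/7 ≈ 0.74231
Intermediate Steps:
k(D) = √(-3 + D)
I(g) = 70 (I(g) = 14*5 = 70)
((-203 + 213)*k(30))/I(44) = ((-203 + 213)*√(-3 + 30))/70 = (10*√27)*(1/70) = (10*(3*√3))*(1/70) = (30*√3)*(1/70) = 3*√3/7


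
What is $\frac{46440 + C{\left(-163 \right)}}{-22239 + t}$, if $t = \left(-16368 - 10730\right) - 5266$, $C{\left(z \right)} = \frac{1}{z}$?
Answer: $- \frac{7569719}{8900289} \approx -0.8505$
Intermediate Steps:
$t = -32364$ ($t = \left(-16368 - 10730\right) - 5266 = -27098 - 5266 = -32364$)
$\frac{46440 + C{\left(-163 \right)}}{-22239 + t} = \frac{46440 + \frac{1}{-163}}{-22239 - 32364} = \frac{46440 - \frac{1}{163}}{-54603} = \frac{7569719}{163} \left(- \frac{1}{54603}\right) = - \frac{7569719}{8900289}$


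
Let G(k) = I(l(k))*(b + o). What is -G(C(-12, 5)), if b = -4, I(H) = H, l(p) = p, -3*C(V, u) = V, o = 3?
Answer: 4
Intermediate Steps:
C(V, u) = -V/3
G(k) = -k (G(k) = k*(-4 + 3) = k*(-1) = -k)
-G(C(-12, 5)) = -(-1)*(-1/3*(-12)) = -(-1)*4 = -1*(-4) = 4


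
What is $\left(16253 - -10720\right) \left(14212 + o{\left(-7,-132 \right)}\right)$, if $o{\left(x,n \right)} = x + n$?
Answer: $379591029$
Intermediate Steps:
$o{\left(x,n \right)} = n + x$
$\left(16253 - -10720\right) \left(14212 + o{\left(-7,-132 \right)}\right) = \left(16253 - -10720\right) \left(14212 - 139\right) = \left(16253 + \left(-9170 + 19890\right)\right) \left(14212 - 139\right) = \left(16253 + 10720\right) 14073 = 26973 \cdot 14073 = 379591029$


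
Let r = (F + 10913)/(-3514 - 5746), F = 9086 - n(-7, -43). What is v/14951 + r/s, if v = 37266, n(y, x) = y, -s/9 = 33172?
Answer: 51512093180693/20666427015240 ≈ 2.4925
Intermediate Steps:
s = -298548 (s = -9*33172 = -298548)
F = 9093 (F = 9086 - 1*(-7) = 9086 + 7 = 9093)
r = -10003/4630 (r = (9093 + 10913)/(-3514 - 5746) = 20006/(-9260) = 20006*(-1/9260) = -10003/4630 ≈ -2.1605)
v/14951 + r/s = 37266/14951 - 10003/4630/(-298548) = 37266*(1/14951) - 10003/4630*(-1/298548) = 37266/14951 + 10003/1382277240 = 51512093180693/20666427015240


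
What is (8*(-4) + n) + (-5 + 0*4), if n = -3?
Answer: -40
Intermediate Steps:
(8*(-4) + n) + (-5 + 0*4) = (8*(-4) - 3) + (-5 + 0*4) = (-32 - 3) + (-5 + 0) = -35 - 5 = -40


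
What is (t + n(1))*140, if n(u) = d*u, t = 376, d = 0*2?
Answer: 52640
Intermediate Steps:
d = 0
n(u) = 0 (n(u) = 0*u = 0)
(t + n(1))*140 = (376 + 0)*140 = 376*140 = 52640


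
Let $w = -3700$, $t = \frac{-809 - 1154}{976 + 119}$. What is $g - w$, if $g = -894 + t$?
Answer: $\frac{3070607}{1095} \approx 2804.2$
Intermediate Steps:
$t = - \frac{1963}{1095} \approx -1.7927$
$g = - \frac{980893}{1095}$ ($g = -894 - \frac{1963}{1095} = - \frac{980893}{1095} \approx -895.79$)
$g - w = - \frac{980893}{1095} - -3700 = - \frac{980893}{1095} + 3700 = \frac{3070607}{1095}$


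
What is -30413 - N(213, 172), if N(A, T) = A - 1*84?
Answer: -30542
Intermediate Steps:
N(A, T) = -84 + A (N(A, T) = A - 84 = -84 + A)
-30413 - N(213, 172) = -30413 - (-84 + 213) = -30413 - 1*129 = -30413 - 129 = -30542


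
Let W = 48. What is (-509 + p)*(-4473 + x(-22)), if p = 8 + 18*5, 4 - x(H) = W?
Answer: 1856487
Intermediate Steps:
x(H) = -44 (x(H) = 4 - 1*48 = 4 - 48 = -44)
p = 98 (p = 8 + 90 = 98)
(-509 + p)*(-4473 + x(-22)) = (-509 + 98)*(-4473 - 44) = -411*(-4517) = 1856487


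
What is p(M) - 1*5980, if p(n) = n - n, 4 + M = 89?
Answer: -5980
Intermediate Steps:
M = 85 (M = -4 + 89 = 85)
p(n) = 0
p(M) - 1*5980 = 0 - 1*5980 = 0 - 5980 = -5980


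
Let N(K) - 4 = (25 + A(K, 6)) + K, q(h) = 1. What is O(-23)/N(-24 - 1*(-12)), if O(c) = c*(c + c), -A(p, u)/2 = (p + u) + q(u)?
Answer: 1058/27 ≈ 39.185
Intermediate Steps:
A(p, u) = -2 - 2*p - 2*u (A(p, u) = -2*((p + u) + 1) = -2*(1 + p + u) = -2 - 2*p - 2*u)
O(c) = 2*c² (O(c) = c*(2*c) = 2*c²)
N(K) = 15 - K (N(K) = 4 + ((25 + (-2 - 2*K - 2*6)) + K) = 4 + ((25 + (-2 - 2*K - 12)) + K) = 4 + ((25 + (-14 - 2*K)) + K) = 4 + ((11 - 2*K) + K) = 4 + (11 - K) = 15 - K)
O(-23)/N(-24 - 1*(-12)) = (2*(-23)²)/(15 - (-24 - 1*(-12))) = (2*529)/(15 - (-24 + 12)) = 1058/(15 - 1*(-12)) = 1058/(15 + 12) = 1058/27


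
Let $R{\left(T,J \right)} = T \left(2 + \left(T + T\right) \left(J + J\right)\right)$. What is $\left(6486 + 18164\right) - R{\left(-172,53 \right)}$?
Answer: $-6246814$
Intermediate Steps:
$R{\left(T,J \right)} = T \left(2 + 4 J T\right)$ ($R{\left(T,J \right)} = T \left(2 + 2 T 2 J\right) = T \left(2 + 4 J T\right)$)
$\left(6486 + 18164\right) - R{\left(-172,53 \right)} = \left(6486 + 18164\right) - 2 \left(-172\right) \left(1 + 2 \cdot 53 \left(-172\right)\right) = 24650 - 2 \left(-172\right) \left(1 - 18232\right) = 24650 - 2 \left(-172\right) \left(-18231\right) = 24650 - 6271464 = -6246814$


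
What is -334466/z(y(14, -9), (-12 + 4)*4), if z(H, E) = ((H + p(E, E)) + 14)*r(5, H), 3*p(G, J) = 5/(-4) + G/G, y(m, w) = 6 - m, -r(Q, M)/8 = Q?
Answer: 501699/355 ≈ 1413.2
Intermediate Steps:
r(Q, M) = -8*Q
p(G, J) = -1/12 (p(G, J) = (5/(-4) + G/G)/3 = (5*(-¼) + 1)/3 = (-5/4 + 1)/3 = (⅓)*(-¼) = -1/12)
z(H, E) = -1670/3 - 40*H (z(H, E) = ((H - 1/12) + 14)*(-8*5) = ((-1/12 + H) + 14)*(-40) = (167/12 + H)*(-40) = -1670/3 - 40*H)
-334466/z(y(14, -9), (-12 + 4)*4) = -334466/(-1670/3 - 40*(6 - 1*14)) = -334466/(-1670/3 - 40*(6 - 14)) = -334466/(-1670/3 - 40*(-8)) = -334466/(-1670/3 + 320) = -334466/(-710/3) = -334466*(-3/710) = 501699/355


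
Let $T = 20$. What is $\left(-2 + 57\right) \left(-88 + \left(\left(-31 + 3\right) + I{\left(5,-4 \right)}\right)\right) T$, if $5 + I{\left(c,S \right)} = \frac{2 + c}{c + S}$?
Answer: $-125400$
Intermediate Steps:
$I{\left(c,S \right)} = -5 + \frac{2 + c}{S + c}$ ($I{\left(c,S \right)} = -5 + \frac{2 + c}{c + S} = -5 + \frac{2 + c}{S + c}$)
$\left(-2 + 57\right) \left(-88 + \left(\left(-31 + 3\right) + I{\left(5,-4 \right)}\right)\right) T = \left(-2 + 57\right) \left(-88 + \left(\left(-31 + 3\right) + \frac{2 - -20 - 20}{-4 + 5}\right)\right) 20 = 55 \left(-88 - \left(28 - \frac{2 + 20 - 20}{1}\right)\right) 20 = 55 \left(-88 + \left(-28 + 1 \cdot 2\right)\right) 20 = 55 \left(-88 + \left(-28 + 2\right)\right) 20 = 55 \left(-88 - 26\right) 20 = 55 \left(-114\right) 20 = \left(-6270\right) 20 = -125400$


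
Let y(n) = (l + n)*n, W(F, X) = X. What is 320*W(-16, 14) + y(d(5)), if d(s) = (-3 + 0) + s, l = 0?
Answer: 4484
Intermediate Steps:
d(s) = -3 + s
y(n) = n² (y(n) = (0 + n)*n = n*n = n²)
320*W(-16, 14) + y(d(5)) = 320*14 + (-3 + 5)² = 4480 + 2² = 4480 + 4 = 4484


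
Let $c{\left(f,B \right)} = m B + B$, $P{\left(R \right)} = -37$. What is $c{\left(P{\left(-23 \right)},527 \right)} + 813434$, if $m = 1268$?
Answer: $1482197$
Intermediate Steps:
$c{\left(f,B \right)} = 1269 B$ ($c{\left(f,B \right)} = 1268 B + B = 1269 B$)
$c{\left(P{\left(-23 \right)},527 \right)} + 813434 = 1269 \cdot 527 + 813434 = 668763 + 813434 = 1482197$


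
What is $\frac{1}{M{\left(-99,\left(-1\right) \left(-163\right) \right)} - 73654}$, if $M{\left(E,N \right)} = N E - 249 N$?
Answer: $- \frac{1}{130378} \approx -7.67 \cdot 10^{-6}$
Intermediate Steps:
$M{\left(E,N \right)} = - 249 N + E N$ ($M{\left(E,N \right)} = E N - 249 N = - 249 N + E N$)
$\frac{1}{M{\left(-99,\left(-1\right) \left(-163\right) \right)} - 73654} = \frac{1}{\left(-1\right) \left(-163\right) \left(-249 - 99\right) - 73654} = \frac{1}{163 \left(-348\right) - 73654} = \frac{1}{-56724 - 73654} = \frac{1}{-130378} = - \frac{1}{130378}$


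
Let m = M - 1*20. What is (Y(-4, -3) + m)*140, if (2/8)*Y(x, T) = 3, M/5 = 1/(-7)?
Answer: -1220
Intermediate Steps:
M = -5/7 (M = 5/(-7) = 5*(-⅐) = -5/7 ≈ -0.71429)
Y(x, T) = 12 (Y(x, T) = 4*3 = 12)
m = -145/7 (m = -5/7 - 1*20 = -5/7 - 20 = -145/7 ≈ -20.714)
(Y(-4, -3) + m)*140 = (12 - 145/7)*140 = -61/7*140 = -1220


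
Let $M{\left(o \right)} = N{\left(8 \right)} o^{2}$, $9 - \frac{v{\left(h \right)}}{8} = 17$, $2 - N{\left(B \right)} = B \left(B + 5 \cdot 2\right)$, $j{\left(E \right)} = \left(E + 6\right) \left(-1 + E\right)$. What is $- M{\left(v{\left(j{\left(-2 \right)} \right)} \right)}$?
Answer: $581632$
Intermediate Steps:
$j{\left(E \right)} = \left(-1 + E\right) \left(6 + E\right)$ ($j{\left(E \right)} = \left(6 + E\right) \left(-1 + E\right) = \left(-1 + E\right) \left(6 + E\right)$)
$N{\left(B \right)} = 2 - B \left(10 + B\right)$ ($N{\left(B \right)} = 2 - B \left(B + 5 \cdot 2\right) = 2 - B \left(B + 10\right) = 2 - B \left(10 + B\right)$)
$v{\left(h \right)} = -64$ ($v{\left(h \right)} = 72 - 136 = -64$)
$M{\left(o \right)} = - 142 o^{2}$ ($M{\left(o \right)} = \left(2 - 8^{2} - 80\right) o^{2} = \left(2 - 64 - 80\right) o^{2} = - 142 o^{2}$)
$- M{\left(v{\left(j{\left(-2 \right)} \right)} \right)} = - \left(-142\right) \left(-64\right)^{2} = - \left(-142\right) 4096 = \left(-1\right) \left(-581632\right) = 581632$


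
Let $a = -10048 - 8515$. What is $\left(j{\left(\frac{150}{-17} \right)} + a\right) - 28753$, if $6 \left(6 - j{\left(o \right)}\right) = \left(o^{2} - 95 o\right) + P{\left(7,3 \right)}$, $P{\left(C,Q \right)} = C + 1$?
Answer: $- \frac{41151301}{867} \approx -47464.0$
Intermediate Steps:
$a = -18563$
$P{\left(C,Q \right)} = 1 + C$
$j{\left(o \right)} = \frac{14}{3} - \frac{o^{2}}{6} + \frac{95 o}{6}$ ($j{\left(o \right)} = 6 - \frac{\left(o^{2} - 95 o\right) + \left(1 + 7\right)}{6} = 6 - \frac{\left(o^{2} - 95 o\right) + 8}{6} = 6 - \frac{8 + o^{2} - 95 o}{6} = 6 - \left(\frac{4}{3} - \frac{95 o}{6} + \frac{o^{2}}{6}\right) = \frac{14}{3} - \frac{o^{2}}{6} + \frac{95 o}{6}$)
$\left(j{\left(\frac{150}{-17} \right)} + a\right) - 28753 = \left(\left(\frac{14}{3} - \frac{\left(\frac{150}{-17}\right)^{2}}{6} + \frac{95 \frac{150}{-17}}{6}\right) - 18563\right) - 28753 = \left(\left(\frac{14}{3} - \frac{\left(150 \left(- \frac{1}{17}\right)\right)^{2}}{6} + \frac{95 \cdot 150 \left(- \frac{1}{17}\right)}{6}\right) - 18563\right) - 28753 = \left(\left(\frac{14}{3} - \frac{\left(- \frac{150}{17}\right)^{2}}{6} + \frac{95}{6} \left(- \frac{150}{17}\right)\right) - 18563\right) - 28753 = \left(\left(\frac{14}{3} - \frac{3750}{289} - \frac{2375}{17}\right) - 18563\right) - 28753 = \left(- \frac{128329}{867} - 18563\right) - 28753 = - \frac{16222450}{867} - 28753 = - \frac{41151301}{867}$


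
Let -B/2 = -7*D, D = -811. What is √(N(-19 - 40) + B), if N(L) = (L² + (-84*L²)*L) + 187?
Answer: 5*√689766 ≈ 4152.6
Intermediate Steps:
B = -11354 (B = -(-14)*(-811) = -2*5677 = -11354)
N(L) = 187 + L² - 84*L³ (N(L) = (L² - 84*L³) + 187 = 187 + L² - 84*L³)
√(N(-19 - 40) + B) = √((187 + (-19 - 40)² - 84*(-19 - 40)³) - 11354) = √((187 + (-59)² - 84*(-59)³) - 11354) = √((187 + 3481 - 84*(-205379)) - 11354) = √((187 + 3481 + 17251836) - 11354) = √(17255504 - 11354) = √17244150 = 5*√689766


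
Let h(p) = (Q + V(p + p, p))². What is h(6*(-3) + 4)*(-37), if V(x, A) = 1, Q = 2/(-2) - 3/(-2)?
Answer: -333/4 ≈ -83.250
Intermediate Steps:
Q = ½ (Q = 2*(-½) - 3*(-½) = -1 + 3/2 = ½ ≈ 0.50000)
h(p) = 9/4 (h(p) = (½ + 1)² = (3/2)² = 9/4)
h(6*(-3) + 4)*(-37) = (9/4)*(-37) = -333/4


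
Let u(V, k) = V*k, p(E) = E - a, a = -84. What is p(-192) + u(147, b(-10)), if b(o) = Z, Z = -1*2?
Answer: -402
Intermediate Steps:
Z = -2
b(o) = -2
p(E) = 84 + E (p(E) = E - 1*(-84) = E + 84 = 84 + E)
p(-192) + u(147, b(-10)) = (84 - 192) + 147*(-2) = -108 - 294 = -402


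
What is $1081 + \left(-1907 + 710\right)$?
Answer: $-116$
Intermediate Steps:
$1081 + \left(-1907 + 710\right) = 1081 - 1197 = -116$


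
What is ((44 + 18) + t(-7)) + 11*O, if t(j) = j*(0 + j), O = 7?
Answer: 188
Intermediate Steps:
t(j) = j**2 (t(j) = j*j = j**2)
((44 + 18) + t(-7)) + 11*O = ((44 + 18) + (-7)**2) + 11*7 = (62 + 49) + 77 = 111 + 77 = 188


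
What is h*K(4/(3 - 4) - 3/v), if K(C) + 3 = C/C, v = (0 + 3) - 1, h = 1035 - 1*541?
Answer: -988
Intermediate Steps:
h = 494 (h = 1035 - 541 = 494)
v = 2 (v = 3 - 1 = 2)
K(C) = -2 (K(C) = -3 + C/C = -3 + 1 = -2)
h*K(4/(3 - 4) - 3/v) = 494*(-2) = -988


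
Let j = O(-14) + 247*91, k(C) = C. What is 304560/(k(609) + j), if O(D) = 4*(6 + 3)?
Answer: 152280/11561 ≈ 13.172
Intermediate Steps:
O(D) = 36 (O(D) = 4*9 = 36)
j = 22513 (j = 36 + 247*91 = 36 + 22477 = 22513)
304560/(k(609) + j) = 304560/(609 + 22513) = 304560/23122 = 304560*(1/23122) = 152280/11561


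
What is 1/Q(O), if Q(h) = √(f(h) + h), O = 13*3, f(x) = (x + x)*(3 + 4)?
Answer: √65/195 ≈ 0.041345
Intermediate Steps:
f(x) = 14*x (f(x) = (2*x)*7 = 14*x)
O = 39
Q(h) = √15*√h (Q(h) = √(14*h + h) = √(15*h) = √15*√h)
1/Q(O) = 1/(√15*√39) = 1/(3*√65) = √65/195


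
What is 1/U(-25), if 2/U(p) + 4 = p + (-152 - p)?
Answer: -78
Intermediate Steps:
U(p) = -1/78 (U(p) = 2/(-4 + (p + (-152 - p))) = 2/(-4 - 152) = 2/(-156) = 2*(-1/156) = -1/78)
1/U(-25) = 1/(-1/78) = -78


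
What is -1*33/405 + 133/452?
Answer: 12983/61020 ≈ 0.21277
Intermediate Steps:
-1*33/405 + 133/452 = -33*1/405 + 133*(1/452) = -11/135 + 133/452 = 12983/61020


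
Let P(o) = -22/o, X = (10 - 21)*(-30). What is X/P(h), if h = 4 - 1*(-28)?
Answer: -480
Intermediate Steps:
X = 330 (X = -11*(-30) = 330)
h = 32 (h = 4 + 28 = 32)
X/P(h) = 330/((-22/32)) = 330/((-22*1/32)) = 330/(-11/16) = 330*(-16/11) = -480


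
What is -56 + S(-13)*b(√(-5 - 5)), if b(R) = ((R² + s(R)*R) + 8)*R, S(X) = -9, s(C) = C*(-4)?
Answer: -56 - 342*I*√10 ≈ -56.0 - 1081.5*I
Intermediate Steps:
s(C) = -4*C
b(R) = R*(8 - 3*R²) (b(R) = ((R² + (-4*R)*R) + 8)*R = ((R² - 4*R²) + 8)*R = (-3*R² + 8)*R = (8 - 3*R²)*R = R*(8 - 3*R²))
-56 + S(-13)*b(√(-5 - 5)) = -56 - 9*√(-5 - 5)*(8 - 3*(√(-5 - 5))²) = -56 - 9*√(-10)*(8 - 3*(√(-10))²) = -56 - 9*I*√10*(8 - 3*(I*√10)²) = -56 - 9*I*√10*(8 - 3*(-10)) = -56 - 9*I*√10*(8 + 30) = -56 - 9*I*√10*38 = -56 - 342*I*√10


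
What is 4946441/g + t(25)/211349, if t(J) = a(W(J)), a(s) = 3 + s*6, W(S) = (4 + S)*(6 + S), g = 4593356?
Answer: 1070215701241/970801197244 ≈ 1.1024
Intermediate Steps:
a(s) = 3 + 6*s
t(J) = 147 + 6*J² + 60*J (t(J) = 3 + 6*(24 + J² + 10*J) = 3 + (144 + 6*J² + 60*J) = 147 + 6*J² + 60*J)
4946441/g + t(25)/211349 = 4946441/4593356 + (147 + 6*25² + 60*25)/211349 = 4946441*(1/4593356) + (147 + 6*625 + 1500)*(1/211349) = 4946441/4593356 + (147 + 3750 + 1500)*(1/211349) = 4946441/4593356 + 5397*(1/211349) = 4946441/4593356 + 5397/211349 = 1070215701241/970801197244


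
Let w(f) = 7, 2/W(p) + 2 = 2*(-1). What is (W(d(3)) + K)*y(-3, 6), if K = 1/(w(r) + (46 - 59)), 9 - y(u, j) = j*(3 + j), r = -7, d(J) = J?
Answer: 30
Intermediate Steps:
y(u, j) = 9 - j*(3 + j)
W(p) = -½ (W(p) = 2/(-2 + 2*(-1)) = 2/(-2 - 2) = 2/(-4) = 2*(-¼) = -½)
K = -⅙ (K = 1/(7 + (46 - 59)) = 1/(7 - 13) = 1/(-6) = -⅙ ≈ -0.16667)
(W(d(3)) + K)*y(-3, 6) = (-½ - ⅙)*(9 - 1*6² - 3*6) = -2*(9 - 1*36 - 18)/3 = -2*(9 - 36 - 18)/3 = -⅔*(-45) = 30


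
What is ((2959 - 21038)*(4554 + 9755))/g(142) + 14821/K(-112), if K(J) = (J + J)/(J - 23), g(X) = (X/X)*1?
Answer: -57945099229/224 ≈ -2.5868e+8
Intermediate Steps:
g(X) = 1 (g(X) = 1*1 = 1)
K(J) = 2*J/(-23 + J) (K(J) = (2*J)/(-23 + J) = 2*J/(-23 + J))
((2959 - 21038)*(4554 + 9755))/g(142) + 14821/K(-112) = ((2959 - 21038)*(4554 + 9755))/1 + 14821/((2*(-112)/(-23 - 112))) = -18079*14309*1 + 14821/((2*(-112)/(-135))) = -258692411*1 + 14821/((2*(-112)*(-1/135))) = -258692411 + 14821/(224/135) = -258692411 + 14821*(135/224) = -258692411 + 2000835/224 = -57945099229/224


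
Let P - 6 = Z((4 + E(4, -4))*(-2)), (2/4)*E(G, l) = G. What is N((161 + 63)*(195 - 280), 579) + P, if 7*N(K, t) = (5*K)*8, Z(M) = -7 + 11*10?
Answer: -108691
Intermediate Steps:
E(G, l) = 2*G
Z(M) = 103 (Z(M) = -7 + 110 = 103)
N(K, t) = 40*K/7 (N(K, t) = ((5*K)*8)/7 = (40*K)/7 = 40*K/7)
P = 109 (P = 6 + 103 = 109)
N((161 + 63)*(195 - 280), 579) + P = 40*((161 + 63)*(195 - 280))/7 + 109 = 40*(224*(-85))/7 + 109 = (40/7)*(-19040) + 109 = -108800 + 109 = -108691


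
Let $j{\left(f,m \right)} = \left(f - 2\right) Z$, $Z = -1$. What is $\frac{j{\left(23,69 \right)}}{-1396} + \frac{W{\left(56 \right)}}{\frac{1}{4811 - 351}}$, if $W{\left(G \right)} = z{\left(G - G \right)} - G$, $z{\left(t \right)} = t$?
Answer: $- \frac{348664939}{1396} \approx -2.4976 \cdot 10^{5}$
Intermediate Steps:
$W{\left(G \right)} = - G$ ($W{\left(G \right)} = \left(G - G\right) - G = 0 - G = - G$)
$j{\left(f,m \right)} = 2 - f$ ($j{\left(f,m \right)} = \left(f - 2\right) \left(-1\right) = \left(-2 + f\right) \left(-1\right) = 2 - f$)
$\frac{j{\left(23,69 \right)}}{-1396} + \frac{W{\left(56 \right)}}{\frac{1}{4811 - 351}} = \frac{2 - 23}{-1396} + \frac{\left(-1\right) 56}{\frac{1}{4811 - 351}} = \left(2 - 23\right) \left(- \frac{1}{1396}\right) - \frac{56}{\frac{1}{4460}} = \left(-21\right) \left(- \frac{1}{1396}\right) - 56 \frac{1}{\frac{1}{4460}} = \frac{21}{1396} - 249760 = - \frac{348664939}{1396}$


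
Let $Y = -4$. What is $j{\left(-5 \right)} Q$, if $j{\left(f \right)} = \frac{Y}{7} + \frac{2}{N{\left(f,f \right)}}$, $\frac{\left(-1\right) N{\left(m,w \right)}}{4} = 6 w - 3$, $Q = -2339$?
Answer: $\frac{601123}{462} \approx 1301.1$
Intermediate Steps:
$N{\left(m,w \right)} = 12 - 24 w$ ($N{\left(m,w \right)} = - 4 \left(6 w - 3\right) = - 4 \left(-3 + 6 w\right) = 12 - 24 w$)
$j{\left(f \right)} = - \frac{4}{7} + \frac{2}{12 - 24 f}$
$j{\left(-5 \right)} Q = \frac{17 - -240}{42 \left(-1 + 2 \left(-5\right)\right)} \left(-2339\right) = \frac{17 + 240}{42 \left(-1 - 10\right)} \left(-2339\right) = \frac{1}{42} \frac{1}{-11} \cdot 257 \left(-2339\right) = \frac{1}{42} \left(- \frac{1}{11}\right) 257 \left(-2339\right) = \left(- \frac{257}{462}\right) \left(-2339\right) = \frac{601123}{462}$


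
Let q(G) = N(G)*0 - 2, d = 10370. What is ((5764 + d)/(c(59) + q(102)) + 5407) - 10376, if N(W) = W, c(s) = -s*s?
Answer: -5774387/1161 ≈ -4973.6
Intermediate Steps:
c(s) = -s**2
q(G) = -2 (q(G) = G*0 - 2 = 0 - 2 = -2)
((5764 + d)/(c(59) + q(102)) + 5407) - 10376 = ((5764 + 10370)/(-1*59**2 - 2) + 5407) - 10376 = (16134/(-1*3481 - 2) + 5407) - 10376 = (16134/(-3481 - 2) + 5407) - 10376 = (16134/(-3483) + 5407) - 10376 = (16134*(-1/3483) + 5407) - 10376 = (-5378/1161 + 5407) - 10376 = 6272149/1161 - 10376 = -5774387/1161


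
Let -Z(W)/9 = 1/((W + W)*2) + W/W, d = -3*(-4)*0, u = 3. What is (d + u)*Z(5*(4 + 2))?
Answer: -1089/40 ≈ -27.225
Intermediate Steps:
d = 0 (d = 12*0 = 0)
Z(W) = -9 - 9/(4*W) (Z(W) = -9*(1/((W + W)*2) + W/W) = -9*((½)/(2*W) + 1) = -9*((1/(2*W))*(½) + 1) = -9*(1/(4*W) + 1) = -9*(1 + 1/(4*W)) = -9 - 9/(4*W))
(d + u)*Z(5*(4 + 2)) = (0 + 3)*(-9 - 9*1/(5*(4 + 2))/4) = 3*(-9 - 9/(4*(5*6))) = 3*(-9 - 9/4/30) = 3*(-9 - 9/4*1/30) = 3*(-9 - 3/40) = 3*(-363/40) = -1089/40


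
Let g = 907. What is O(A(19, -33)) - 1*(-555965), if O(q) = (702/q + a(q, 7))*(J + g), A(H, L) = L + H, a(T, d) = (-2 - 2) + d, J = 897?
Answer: 3296435/7 ≈ 4.7092e+5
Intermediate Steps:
a(T, d) = -4 + d
A(H, L) = H + L
O(q) = 5412 + 1266408/q (O(q) = (702/q + (-4 + 7))*(897 + 907) = (702/q + 3)*1804 = (3 + 702/q)*1804 = 5412 + 1266408/q)
O(A(19, -33)) - 1*(-555965) = (5412 + 1266408/(19 - 33)) - 1*(-555965) = (5412 + 1266408/(-14)) + 555965 = (5412 + 1266408*(-1/14)) + 555965 = (5412 - 633204/7) + 555965 = -595320/7 + 555965 = 3296435/7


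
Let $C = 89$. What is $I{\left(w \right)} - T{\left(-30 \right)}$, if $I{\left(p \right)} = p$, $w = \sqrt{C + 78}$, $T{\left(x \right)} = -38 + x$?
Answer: $68 + \sqrt{167} \approx 80.923$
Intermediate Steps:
$w = \sqrt{167}$ ($w = \sqrt{89 + 78} = \sqrt{167} \approx 12.923$)
$I{\left(w \right)} - T{\left(-30 \right)} = \sqrt{167} - \left(-38 - 30\right) = \sqrt{167} - -68 = \sqrt{167} + 68 = 68 + \sqrt{167}$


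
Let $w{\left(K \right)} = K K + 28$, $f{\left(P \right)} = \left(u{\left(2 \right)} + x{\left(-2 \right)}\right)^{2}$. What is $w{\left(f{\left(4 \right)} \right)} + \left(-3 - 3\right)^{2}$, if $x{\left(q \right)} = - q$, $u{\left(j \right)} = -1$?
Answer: $65$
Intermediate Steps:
$f{\left(P \right)} = 1$ ($f{\left(P \right)} = \left(-1 - -2\right)^{2} = \left(-1 + 2\right)^{2} = 1^{2} = 1$)
$w{\left(K \right)} = 28 + K^{2}$ ($w{\left(K \right)} = K^{2} + 28 = 28 + K^{2}$)
$w{\left(f{\left(4 \right)} \right)} + \left(-3 - 3\right)^{2} = \left(28 + 1^{2}\right) + \left(-3 - 3\right)^{2} = \left(28 + 1\right) + \left(-6\right)^{2} = 29 + 36 = 65$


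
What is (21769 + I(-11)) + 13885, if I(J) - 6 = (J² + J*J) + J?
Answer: 35891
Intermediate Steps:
I(J) = 6 + J + 2*J² (I(J) = 6 + ((J² + J*J) + J) = 6 + ((J² + J²) + J) = 6 + (2*J² + J) = 6 + (J + 2*J²) = 6 + J + 2*J²)
(21769 + I(-11)) + 13885 = (21769 + (6 - 11 + 2*(-11)²)) + 13885 = (21769 + (6 - 11 + 2*121)) + 13885 = (21769 + (6 - 11 + 242)) + 13885 = (21769 + 237) + 13885 = 22006 + 13885 = 35891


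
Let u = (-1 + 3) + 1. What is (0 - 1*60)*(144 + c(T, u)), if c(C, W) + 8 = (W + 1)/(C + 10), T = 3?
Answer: -106320/13 ≈ -8178.5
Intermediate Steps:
u = 3 (u = 2 + 1 = 3)
c(C, W) = -8 + (1 + W)/(10 + C) (c(C, W) = -8 + (W + 1)/(C + 10) = -8 + (1 + W)/(10 + C))
(0 - 1*60)*(144 + c(T, u)) = (0 - 1*60)*(144 + (-79 + 3 - 8*3)/(10 + 3)) = (0 - 60)*(144 + (-79 + 3 - 24)/13) = -60*(144 + (1/13)*(-100)) = -60*(144 - 100/13) = -60*1772/13 = -106320/13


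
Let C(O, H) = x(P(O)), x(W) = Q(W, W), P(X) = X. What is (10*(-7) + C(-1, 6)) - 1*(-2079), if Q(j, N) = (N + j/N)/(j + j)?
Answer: 2009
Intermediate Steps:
Q(j, N) = (N + j/N)/(2*j) (Q(j, N) = (N + j/N)/((2*j)) = (N + j/N)*(1/(2*j)) = (N + j/N)/(2*j))
x(W) = (W + W²)/(2*W²) (x(W) = (W + W²)/(2*W*W) = (W + W²)/(2*W²))
C(O, H) = (1 + O)/(2*O)
(10*(-7) + C(-1, 6)) - 1*(-2079) = (10*(-7) + (½)*(1 - 1)/(-1)) - 1*(-2079) = (-70 + (½)*(-1)*0) + 2079 = (-70 + 0) + 2079 = -70 + 2079 = 2009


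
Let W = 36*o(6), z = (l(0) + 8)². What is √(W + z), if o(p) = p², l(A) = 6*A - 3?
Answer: √1321 ≈ 36.346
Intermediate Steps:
l(A) = -3 + 6*A
z = 25 (z = ((-3 + 6*0) + 8)² = ((-3 + 0) + 8)² = (-3 + 8)² = 5² = 25)
W = 1296 (W = 36*6² = 36*36 = 1296)
√(W + z) = √(1296 + 25) = √1321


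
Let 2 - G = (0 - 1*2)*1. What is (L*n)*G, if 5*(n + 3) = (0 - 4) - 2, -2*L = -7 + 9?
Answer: 84/5 ≈ 16.800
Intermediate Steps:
G = 4 (G = 2 - (0 - 1*2) = 2 - (0 - 2) = 2 - (-2) = 2 - 1*(-2) = 2 + 2 = 4)
L = -1 (L = -(-7 + 9)/2 = -½*2 = -1)
n = -21/5 (n = -3 + ((0 - 4) - 2)/5 = -3 + (-4 - 2)/5 = -3 + (⅕)*(-6) = -3 - 6/5 = -21/5 ≈ -4.2000)
(L*n)*G = -1*(-21/5)*4 = (21/5)*4 = 84/5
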